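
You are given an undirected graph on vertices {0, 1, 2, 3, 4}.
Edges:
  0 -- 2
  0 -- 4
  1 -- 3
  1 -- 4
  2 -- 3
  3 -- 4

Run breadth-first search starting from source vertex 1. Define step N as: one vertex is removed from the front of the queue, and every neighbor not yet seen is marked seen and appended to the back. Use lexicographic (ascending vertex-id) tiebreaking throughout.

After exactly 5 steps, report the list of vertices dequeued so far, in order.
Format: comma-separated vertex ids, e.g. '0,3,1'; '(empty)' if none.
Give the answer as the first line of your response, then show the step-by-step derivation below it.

1,3,4,2,0

step 1: dequeue 1; queue=[3,4]; order=1
step 2: dequeue 3; queue=[4,2]; order=1,3
step 3: dequeue 4; queue=[2,0]; order=1,3,4
step 4: dequeue 2; queue=[0]; order=1,3,4,2
step 5: dequeue 0; queue=[(empty)]; order=1,3,4,2,0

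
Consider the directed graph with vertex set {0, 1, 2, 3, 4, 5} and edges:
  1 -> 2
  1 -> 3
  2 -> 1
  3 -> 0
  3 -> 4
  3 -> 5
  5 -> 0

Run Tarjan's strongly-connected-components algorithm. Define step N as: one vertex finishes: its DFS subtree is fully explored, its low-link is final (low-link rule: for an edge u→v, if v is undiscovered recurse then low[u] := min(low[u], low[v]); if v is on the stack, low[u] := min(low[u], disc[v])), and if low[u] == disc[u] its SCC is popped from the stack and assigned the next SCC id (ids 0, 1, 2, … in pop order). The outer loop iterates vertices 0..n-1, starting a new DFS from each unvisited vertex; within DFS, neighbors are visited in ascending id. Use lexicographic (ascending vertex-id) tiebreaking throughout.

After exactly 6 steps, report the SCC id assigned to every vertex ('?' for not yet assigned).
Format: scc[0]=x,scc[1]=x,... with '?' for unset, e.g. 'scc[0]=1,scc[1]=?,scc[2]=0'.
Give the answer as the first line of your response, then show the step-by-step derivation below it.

scc[0]=0,scc[1]=4,scc[2]=4,scc[3]=3,scc[4]=1,scc[5]=2

step 1: low=(low[0]=0,low[1]=?,low[2]=?,low[3]=?,low[4]=?,low[5]=?); scc=(scc[0]=0,scc[1]=?,scc[2]=?,scc[3]=?,scc[4]=?,scc[5]=?)
step 2: low=(low[0]=0,low[1]=1,low[2]=1,low[3]=?,low[4]=?,low[5]=?); scc=(scc[0]=0,scc[1]=?,scc[2]=?,scc[3]=?,scc[4]=?,scc[5]=?)
step 3: low=(low[0]=0,low[1]=1,low[2]=1,low[3]=3,low[4]=4,low[5]=?); scc=(scc[0]=0,scc[1]=?,scc[2]=?,scc[3]=?,scc[4]=1,scc[5]=?)
step 4: low=(low[0]=0,low[1]=1,low[2]=1,low[3]=3,low[4]=4,low[5]=5); scc=(scc[0]=0,scc[1]=?,scc[2]=?,scc[3]=?,scc[4]=1,scc[5]=2)
step 5: low=(low[0]=0,low[1]=1,low[2]=1,low[3]=3,low[4]=4,low[5]=5); scc=(scc[0]=0,scc[1]=?,scc[2]=?,scc[3]=3,scc[4]=1,scc[5]=2)
step 6: low=(low[0]=0,low[1]=1,low[2]=1,low[3]=3,low[4]=4,low[5]=5); scc=(scc[0]=0,scc[1]=4,scc[2]=4,scc[3]=3,scc[4]=1,scc[5]=2)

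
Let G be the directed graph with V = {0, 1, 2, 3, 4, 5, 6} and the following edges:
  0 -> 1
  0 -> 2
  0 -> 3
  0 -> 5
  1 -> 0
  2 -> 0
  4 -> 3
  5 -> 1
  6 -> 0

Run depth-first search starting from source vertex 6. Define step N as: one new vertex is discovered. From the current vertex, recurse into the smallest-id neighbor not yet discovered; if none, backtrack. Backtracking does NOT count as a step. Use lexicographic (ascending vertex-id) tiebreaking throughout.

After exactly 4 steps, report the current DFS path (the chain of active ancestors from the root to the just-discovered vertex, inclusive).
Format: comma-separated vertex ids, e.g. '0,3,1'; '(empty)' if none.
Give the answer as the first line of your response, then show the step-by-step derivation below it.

6,0,2

step 1: discover 6; path=6; order=6
step 2: discover 0; path=6>0; order=6,0
step 3: discover 1; path=6>0>1; order=6,0,1
step 4: discover 2; path=6>0>2; order=6,0,1,2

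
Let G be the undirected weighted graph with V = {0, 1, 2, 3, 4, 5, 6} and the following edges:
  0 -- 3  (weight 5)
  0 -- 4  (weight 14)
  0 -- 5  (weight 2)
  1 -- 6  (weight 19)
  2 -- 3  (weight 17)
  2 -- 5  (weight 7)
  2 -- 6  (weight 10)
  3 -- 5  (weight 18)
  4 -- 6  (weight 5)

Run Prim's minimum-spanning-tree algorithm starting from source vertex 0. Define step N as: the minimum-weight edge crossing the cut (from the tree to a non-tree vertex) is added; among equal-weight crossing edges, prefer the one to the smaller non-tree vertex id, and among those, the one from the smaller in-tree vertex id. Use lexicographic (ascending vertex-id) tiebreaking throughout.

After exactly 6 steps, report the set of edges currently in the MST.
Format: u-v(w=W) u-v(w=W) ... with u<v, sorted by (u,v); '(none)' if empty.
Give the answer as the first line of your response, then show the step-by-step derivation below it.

0-3(w=5) 0-5(w=2) 1-6(w=19) 2-5(w=7) 2-6(w=10) 4-6(w=5)

step 1: add edge 0-5 (w=2); MST = {0-5(w=2)}
step 2: add edge 0-3 (w=5); MST = {0-3(w=5) 0-5(w=2)}
step 3: add edge 2-5 (w=7); MST = {0-3(w=5) 0-5(w=2) 2-5(w=7)}
step 4: add edge 2-6 (w=10); MST = {0-3(w=5) 0-5(w=2) 2-5(w=7) 2-6(w=10)}
step 5: add edge 4-6 (w=5); MST = {0-3(w=5) 0-5(w=2) 2-5(w=7) 2-6(w=10) 4-6(w=5)}
step 6: add edge 1-6 (w=19); MST = {0-3(w=5) 0-5(w=2) 1-6(w=19) 2-5(w=7) 2-6(w=10) 4-6(w=5)}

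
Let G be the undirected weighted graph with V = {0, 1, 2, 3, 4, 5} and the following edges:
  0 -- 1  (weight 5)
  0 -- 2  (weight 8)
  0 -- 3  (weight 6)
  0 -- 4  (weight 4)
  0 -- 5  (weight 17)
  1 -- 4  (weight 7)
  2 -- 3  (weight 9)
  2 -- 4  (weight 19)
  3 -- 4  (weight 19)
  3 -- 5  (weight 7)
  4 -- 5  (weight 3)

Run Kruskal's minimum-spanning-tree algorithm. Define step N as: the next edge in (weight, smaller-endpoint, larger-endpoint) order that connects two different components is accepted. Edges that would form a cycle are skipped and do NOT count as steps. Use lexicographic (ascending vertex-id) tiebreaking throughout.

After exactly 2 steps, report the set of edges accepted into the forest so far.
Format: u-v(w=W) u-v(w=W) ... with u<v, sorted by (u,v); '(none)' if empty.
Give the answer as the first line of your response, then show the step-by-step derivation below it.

0-4(w=4) 4-5(w=3)

step 1: add edge 4-5 (w=3); MST = {4-5(w=3)}
step 2: add edge 0-4 (w=4); MST = {0-4(w=4) 4-5(w=3)}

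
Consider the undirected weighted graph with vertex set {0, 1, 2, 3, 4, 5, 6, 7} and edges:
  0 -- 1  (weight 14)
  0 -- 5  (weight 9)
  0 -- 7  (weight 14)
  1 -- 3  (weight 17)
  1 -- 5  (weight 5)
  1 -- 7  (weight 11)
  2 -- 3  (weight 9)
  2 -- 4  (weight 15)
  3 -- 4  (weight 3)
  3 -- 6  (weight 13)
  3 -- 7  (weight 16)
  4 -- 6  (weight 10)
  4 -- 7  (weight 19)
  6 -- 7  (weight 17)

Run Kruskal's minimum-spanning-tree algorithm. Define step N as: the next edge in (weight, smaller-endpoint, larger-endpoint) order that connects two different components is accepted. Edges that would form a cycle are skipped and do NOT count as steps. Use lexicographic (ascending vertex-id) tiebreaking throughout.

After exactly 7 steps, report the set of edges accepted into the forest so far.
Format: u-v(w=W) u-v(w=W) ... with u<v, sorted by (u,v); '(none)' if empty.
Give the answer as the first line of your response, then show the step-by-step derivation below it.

0-5(w=9) 1-5(w=5) 1-7(w=11) 2-3(w=9) 3-4(w=3) 3-7(w=16) 4-6(w=10)

step 1: add edge 3-4 (w=3); MST = {3-4(w=3)}
step 2: add edge 1-5 (w=5); MST = {1-5(w=5) 3-4(w=3)}
step 3: add edge 0-5 (w=9); MST = {0-5(w=9) 1-5(w=5) 3-4(w=3)}
step 4: add edge 2-3 (w=9); MST = {0-5(w=9) 1-5(w=5) 2-3(w=9) 3-4(w=3)}
step 5: add edge 4-6 (w=10); MST = {0-5(w=9) 1-5(w=5) 2-3(w=9) 3-4(w=3) 4-6(w=10)}
step 6: add edge 1-7 (w=11); MST = {0-5(w=9) 1-5(w=5) 1-7(w=11) 2-3(w=9) 3-4(w=3) 4-6(w=10)}
step 7: add edge 3-7 (w=16); MST = {0-5(w=9) 1-5(w=5) 1-7(w=11) 2-3(w=9) 3-4(w=3) 3-7(w=16) 4-6(w=10)}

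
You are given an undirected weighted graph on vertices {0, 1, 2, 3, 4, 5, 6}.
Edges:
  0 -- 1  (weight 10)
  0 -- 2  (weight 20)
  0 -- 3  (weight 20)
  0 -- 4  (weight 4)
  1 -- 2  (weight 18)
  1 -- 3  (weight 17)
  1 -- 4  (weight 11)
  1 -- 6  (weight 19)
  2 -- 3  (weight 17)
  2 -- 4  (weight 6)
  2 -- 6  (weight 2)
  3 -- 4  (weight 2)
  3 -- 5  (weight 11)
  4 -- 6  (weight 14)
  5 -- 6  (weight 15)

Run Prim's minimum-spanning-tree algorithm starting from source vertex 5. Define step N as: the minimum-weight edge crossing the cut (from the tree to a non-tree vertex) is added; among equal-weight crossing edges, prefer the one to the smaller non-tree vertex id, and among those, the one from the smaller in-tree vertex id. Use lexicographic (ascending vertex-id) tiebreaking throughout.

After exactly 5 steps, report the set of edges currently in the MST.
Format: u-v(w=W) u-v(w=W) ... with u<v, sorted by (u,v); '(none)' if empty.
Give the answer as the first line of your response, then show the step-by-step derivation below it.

0-4(w=4) 2-4(w=6) 2-6(w=2) 3-4(w=2) 3-5(w=11)

step 1: add edge 3-5 (w=11); MST = {3-5(w=11)}
step 2: add edge 3-4 (w=2); MST = {3-4(w=2) 3-5(w=11)}
step 3: add edge 0-4 (w=4); MST = {0-4(w=4) 3-4(w=2) 3-5(w=11)}
step 4: add edge 2-4 (w=6); MST = {0-4(w=4) 2-4(w=6) 3-4(w=2) 3-5(w=11)}
step 5: add edge 2-6 (w=2); MST = {0-4(w=4) 2-4(w=6) 2-6(w=2) 3-4(w=2) 3-5(w=11)}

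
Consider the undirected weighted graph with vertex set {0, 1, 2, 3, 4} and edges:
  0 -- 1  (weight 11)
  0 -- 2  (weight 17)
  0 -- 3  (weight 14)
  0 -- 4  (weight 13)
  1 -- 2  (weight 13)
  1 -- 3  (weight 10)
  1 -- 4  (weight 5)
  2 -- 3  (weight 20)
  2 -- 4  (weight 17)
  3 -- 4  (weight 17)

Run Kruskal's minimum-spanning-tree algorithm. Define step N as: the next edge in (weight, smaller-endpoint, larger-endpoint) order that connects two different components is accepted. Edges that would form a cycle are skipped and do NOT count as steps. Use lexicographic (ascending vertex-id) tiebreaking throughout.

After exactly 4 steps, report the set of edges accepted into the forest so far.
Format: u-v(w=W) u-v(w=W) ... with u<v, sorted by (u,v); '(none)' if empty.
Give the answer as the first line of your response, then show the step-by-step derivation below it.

0-1(w=11) 1-2(w=13) 1-3(w=10) 1-4(w=5)

step 1: add edge 1-4 (w=5); MST = {1-4(w=5)}
step 2: add edge 1-3 (w=10); MST = {1-3(w=10) 1-4(w=5)}
step 3: add edge 0-1 (w=11); MST = {0-1(w=11) 1-3(w=10) 1-4(w=5)}
step 4: add edge 1-2 (w=13); MST = {0-1(w=11) 1-2(w=13) 1-3(w=10) 1-4(w=5)}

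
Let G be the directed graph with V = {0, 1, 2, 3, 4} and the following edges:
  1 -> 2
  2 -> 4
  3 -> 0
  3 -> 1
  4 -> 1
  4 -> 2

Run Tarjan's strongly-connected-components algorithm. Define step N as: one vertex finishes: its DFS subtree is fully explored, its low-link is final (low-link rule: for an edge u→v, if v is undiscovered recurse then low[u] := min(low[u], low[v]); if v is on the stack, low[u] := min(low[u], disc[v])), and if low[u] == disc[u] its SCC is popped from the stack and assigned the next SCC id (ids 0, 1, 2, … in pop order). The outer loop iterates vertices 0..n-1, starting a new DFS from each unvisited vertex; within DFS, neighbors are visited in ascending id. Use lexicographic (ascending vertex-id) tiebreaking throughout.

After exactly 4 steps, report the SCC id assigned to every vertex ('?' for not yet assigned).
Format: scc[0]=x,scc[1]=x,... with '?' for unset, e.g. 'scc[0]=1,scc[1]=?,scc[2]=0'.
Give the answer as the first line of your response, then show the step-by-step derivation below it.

scc[0]=0,scc[1]=1,scc[2]=1,scc[3]=?,scc[4]=1

step 1: low=(low[0]=0,low[1]=?,low[2]=?,low[3]=?,low[4]=?); scc=(scc[0]=0,scc[1]=?,scc[2]=?,scc[3]=?,scc[4]=?)
step 2: low=(low[0]=0,low[1]=1,low[2]=2,low[3]=?,low[4]=1); scc=(scc[0]=0,scc[1]=?,scc[2]=?,scc[3]=?,scc[4]=?)
step 3: low=(low[0]=0,low[1]=1,low[2]=1,low[3]=?,low[4]=1); scc=(scc[0]=0,scc[1]=?,scc[2]=?,scc[3]=?,scc[4]=?)
step 4: low=(low[0]=0,low[1]=1,low[2]=1,low[3]=?,low[4]=1); scc=(scc[0]=0,scc[1]=1,scc[2]=1,scc[3]=?,scc[4]=1)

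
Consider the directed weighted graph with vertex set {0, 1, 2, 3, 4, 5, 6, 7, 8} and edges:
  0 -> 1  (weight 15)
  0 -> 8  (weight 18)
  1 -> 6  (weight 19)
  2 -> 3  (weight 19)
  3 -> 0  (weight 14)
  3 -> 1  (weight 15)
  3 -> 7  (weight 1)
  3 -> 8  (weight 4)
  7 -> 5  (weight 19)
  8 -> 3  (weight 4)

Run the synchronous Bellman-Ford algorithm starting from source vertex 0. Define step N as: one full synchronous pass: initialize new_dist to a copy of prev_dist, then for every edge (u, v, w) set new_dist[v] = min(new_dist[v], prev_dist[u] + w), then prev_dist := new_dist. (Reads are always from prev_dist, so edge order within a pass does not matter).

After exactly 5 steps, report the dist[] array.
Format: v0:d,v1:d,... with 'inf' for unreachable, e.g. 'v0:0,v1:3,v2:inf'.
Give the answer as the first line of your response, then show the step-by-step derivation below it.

v0:0,v1:15,v2:inf,v3:22,v4:inf,v5:42,v6:34,v7:23,v8:18

step 1: dist = v0:0,v1:15,v2:inf,v3:inf,v4:inf,v5:inf,v6:inf,v7:inf,v8:18
step 2: dist = v0:0,v1:15,v2:inf,v3:22,v4:inf,v5:inf,v6:34,v7:inf,v8:18
step 3: dist = v0:0,v1:15,v2:inf,v3:22,v4:inf,v5:inf,v6:34,v7:23,v8:18
step 4: dist = v0:0,v1:15,v2:inf,v3:22,v4:inf,v5:42,v6:34,v7:23,v8:18
step 5: dist = v0:0,v1:15,v2:inf,v3:22,v4:inf,v5:42,v6:34,v7:23,v8:18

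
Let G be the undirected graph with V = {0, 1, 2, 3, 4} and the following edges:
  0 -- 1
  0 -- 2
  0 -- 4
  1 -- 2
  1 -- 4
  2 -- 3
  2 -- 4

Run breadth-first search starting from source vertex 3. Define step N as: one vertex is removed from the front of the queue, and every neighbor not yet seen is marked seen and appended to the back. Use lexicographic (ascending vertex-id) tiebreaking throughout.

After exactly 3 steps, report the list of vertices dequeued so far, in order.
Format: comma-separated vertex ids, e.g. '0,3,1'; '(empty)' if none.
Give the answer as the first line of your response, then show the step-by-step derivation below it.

3,2,0

step 1: dequeue 3; queue=[2]; order=3
step 2: dequeue 2; queue=[0,1,4]; order=3,2
step 3: dequeue 0; queue=[1,4]; order=3,2,0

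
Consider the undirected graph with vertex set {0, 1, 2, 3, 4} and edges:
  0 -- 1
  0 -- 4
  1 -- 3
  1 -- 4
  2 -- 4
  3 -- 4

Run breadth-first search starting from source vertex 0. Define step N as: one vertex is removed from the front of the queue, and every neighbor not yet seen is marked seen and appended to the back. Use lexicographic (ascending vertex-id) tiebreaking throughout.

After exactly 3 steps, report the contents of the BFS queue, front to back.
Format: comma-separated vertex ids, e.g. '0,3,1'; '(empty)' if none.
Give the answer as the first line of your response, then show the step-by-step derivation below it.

3,2

step 1: dequeue 0; queue=[1,4]; order=0
step 2: dequeue 1; queue=[4,3]; order=0,1
step 3: dequeue 4; queue=[3,2]; order=0,1,4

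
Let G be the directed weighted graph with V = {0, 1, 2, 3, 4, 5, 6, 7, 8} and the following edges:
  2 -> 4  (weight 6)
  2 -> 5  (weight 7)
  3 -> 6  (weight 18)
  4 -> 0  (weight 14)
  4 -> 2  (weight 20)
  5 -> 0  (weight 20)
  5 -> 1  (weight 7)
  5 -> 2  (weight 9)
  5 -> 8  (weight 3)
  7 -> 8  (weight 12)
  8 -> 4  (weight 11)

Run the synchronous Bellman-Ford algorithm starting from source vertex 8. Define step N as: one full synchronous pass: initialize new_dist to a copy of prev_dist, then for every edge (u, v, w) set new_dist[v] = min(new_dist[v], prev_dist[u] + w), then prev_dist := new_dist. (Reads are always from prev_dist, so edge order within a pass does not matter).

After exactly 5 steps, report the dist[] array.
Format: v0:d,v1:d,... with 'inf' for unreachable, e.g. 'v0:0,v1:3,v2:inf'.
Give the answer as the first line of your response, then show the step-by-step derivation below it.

v0:25,v1:45,v2:31,v3:inf,v4:11,v5:38,v6:inf,v7:inf,v8:0

step 1: dist = v0:inf,v1:inf,v2:inf,v3:inf,v4:11,v5:inf,v6:inf,v7:inf,v8:0
step 2: dist = v0:25,v1:inf,v2:31,v3:inf,v4:11,v5:inf,v6:inf,v7:inf,v8:0
step 3: dist = v0:25,v1:inf,v2:31,v3:inf,v4:11,v5:38,v6:inf,v7:inf,v8:0
step 4: dist = v0:25,v1:45,v2:31,v3:inf,v4:11,v5:38,v6:inf,v7:inf,v8:0
step 5: dist = v0:25,v1:45,v2:31,v3:inf,v4:11,v5:38,v6:inf,v7:inf,v8:0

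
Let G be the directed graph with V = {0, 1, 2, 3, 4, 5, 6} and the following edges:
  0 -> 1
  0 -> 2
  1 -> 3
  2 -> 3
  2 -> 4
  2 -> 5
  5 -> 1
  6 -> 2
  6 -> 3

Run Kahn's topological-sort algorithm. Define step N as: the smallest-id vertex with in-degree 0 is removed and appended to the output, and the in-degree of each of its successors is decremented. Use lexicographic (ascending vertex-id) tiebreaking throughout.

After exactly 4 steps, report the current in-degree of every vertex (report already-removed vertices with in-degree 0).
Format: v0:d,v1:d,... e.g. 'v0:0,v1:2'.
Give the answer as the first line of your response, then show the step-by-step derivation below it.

v0:0,v1:1,v2:0,v3:1,v4:0,v5:0,v6:0

step 1: output 0; order=[0]; indeg=(0,1,1,3,1,1,0)
step 2: output 6; order=[0,6]; indeg=(0,1,0,2,1,1,0)
step 3: output 2; order=[0,6,2]; indeg=(0,1,0,1,0,0,0)
step 4: output 4; order=[0,6,2,4]; indeg=(0,1,0,1,0,0,0)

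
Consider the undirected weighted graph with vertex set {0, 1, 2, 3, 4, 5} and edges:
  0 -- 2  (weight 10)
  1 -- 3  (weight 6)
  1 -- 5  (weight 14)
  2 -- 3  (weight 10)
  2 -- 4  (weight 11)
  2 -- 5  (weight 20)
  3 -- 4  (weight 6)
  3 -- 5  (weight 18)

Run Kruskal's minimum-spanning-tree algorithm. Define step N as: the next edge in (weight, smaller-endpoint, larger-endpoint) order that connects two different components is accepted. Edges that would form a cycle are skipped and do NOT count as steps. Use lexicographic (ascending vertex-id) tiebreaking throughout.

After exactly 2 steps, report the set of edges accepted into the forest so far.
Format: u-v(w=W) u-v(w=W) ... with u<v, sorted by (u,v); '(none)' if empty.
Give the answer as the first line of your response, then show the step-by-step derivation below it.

1-3(w=6) 3-4(w=6)

step 1: add edge 1-3 (w=6); MST = {1-3(w=6)}
step 2: add edge 3-4 (w=6); MST = {1-3(w=6) 3-4(w=6)}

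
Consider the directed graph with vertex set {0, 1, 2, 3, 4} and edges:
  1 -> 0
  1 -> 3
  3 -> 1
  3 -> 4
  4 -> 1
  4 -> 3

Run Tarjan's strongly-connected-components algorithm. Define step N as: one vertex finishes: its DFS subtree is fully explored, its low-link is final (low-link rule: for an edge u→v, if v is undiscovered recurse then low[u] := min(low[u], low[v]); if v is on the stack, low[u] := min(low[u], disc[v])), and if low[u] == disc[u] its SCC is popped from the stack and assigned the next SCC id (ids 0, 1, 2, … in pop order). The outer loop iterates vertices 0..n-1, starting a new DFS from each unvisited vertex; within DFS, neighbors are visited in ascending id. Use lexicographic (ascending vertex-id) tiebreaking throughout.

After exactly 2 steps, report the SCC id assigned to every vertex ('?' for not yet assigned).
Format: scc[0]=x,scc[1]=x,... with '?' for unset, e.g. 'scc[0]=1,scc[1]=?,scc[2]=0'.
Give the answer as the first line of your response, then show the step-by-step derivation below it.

scc[0]=0,scc[1]=?,scc[2]=?,scc[3]=?,scc[4]=?

step 1: low=(low[0]=0,low[1]=?,low[2]=?,low[3]=?,low[4]=?); scc=(scc[0]=0,scc[1]=?,scc[2]=?,scc[3]=?,scc[4]=?)
step 2: low=(low[0]=0,low[1]=1,low[2]=?,low[3]=1,low[4]=1); scc=(scc[0]=0,scc[1]=?,scc[2]=?,scc[3]=?,scc[4]=?)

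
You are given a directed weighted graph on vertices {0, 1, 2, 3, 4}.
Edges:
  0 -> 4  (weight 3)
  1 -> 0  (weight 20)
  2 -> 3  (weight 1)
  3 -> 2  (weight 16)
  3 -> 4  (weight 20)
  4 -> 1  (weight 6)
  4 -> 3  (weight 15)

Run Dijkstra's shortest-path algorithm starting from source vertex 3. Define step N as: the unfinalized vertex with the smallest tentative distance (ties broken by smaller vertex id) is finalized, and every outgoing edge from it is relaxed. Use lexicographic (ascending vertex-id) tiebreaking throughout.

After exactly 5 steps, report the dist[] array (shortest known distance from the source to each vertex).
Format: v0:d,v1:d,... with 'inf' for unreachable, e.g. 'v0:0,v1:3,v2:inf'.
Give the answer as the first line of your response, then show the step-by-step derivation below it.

v0:46,v1:26,v2:16,v3:0,v4:20

step 1: dist = v0:inf,v1:inf,v2:16,v3:0,v4:20
step 2: dist = v0:inf,v1:inf,v2:16,v3:0,v4:20
step 3: dist = v0:inf,v1:26,v2:16,v3:0,v4:20
step 4: dist = v0:46,v1:26,v2:16,v3:0,v4:20
step 5: dist = v0:46,v1:26,v2:16,v3:0,v4:20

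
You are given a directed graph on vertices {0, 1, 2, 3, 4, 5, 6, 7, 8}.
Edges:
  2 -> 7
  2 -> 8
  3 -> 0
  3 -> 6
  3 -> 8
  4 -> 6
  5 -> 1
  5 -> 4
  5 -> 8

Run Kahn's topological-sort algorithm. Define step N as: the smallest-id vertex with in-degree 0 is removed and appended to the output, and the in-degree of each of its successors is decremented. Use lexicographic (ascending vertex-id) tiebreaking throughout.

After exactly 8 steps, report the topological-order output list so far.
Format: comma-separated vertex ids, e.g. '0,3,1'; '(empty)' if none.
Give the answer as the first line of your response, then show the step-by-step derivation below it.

2,3,0,5,1,4,6,7

step 1: output 2; order=[2]; indeg=(1,1,0,0,1,0,2,0,2)
step 2: output 3; order=[2,3]; indeg=(0,1,0,0,1,0,1,0,1)
step 3: output 0; order=[2,3,0]; indeg=(0,1,0,0,1,0,1,0,1)
step 4: output 5; order=[2,3,0,5]; indeg=(0,0,0,0,0,0,1,0,0)
step 5: output 1; order=[2,3,0,5,1]; indeg=(0,0,0,0,0,0,1,0,0)
step 6: output 4; order=[2,3,0,5,1,4]; indeg=(0,0,0,0,0,0,0,0,0)
step 7: output 6; order=[2,3,0,5,1,4,6]; indeg=(0,0,0,0,0,0,0,0,0)
step 8: output 7; order=[2,3,0,5,1,4,6,7]; indeg=(0,0,0,0,0,0,0,0,0)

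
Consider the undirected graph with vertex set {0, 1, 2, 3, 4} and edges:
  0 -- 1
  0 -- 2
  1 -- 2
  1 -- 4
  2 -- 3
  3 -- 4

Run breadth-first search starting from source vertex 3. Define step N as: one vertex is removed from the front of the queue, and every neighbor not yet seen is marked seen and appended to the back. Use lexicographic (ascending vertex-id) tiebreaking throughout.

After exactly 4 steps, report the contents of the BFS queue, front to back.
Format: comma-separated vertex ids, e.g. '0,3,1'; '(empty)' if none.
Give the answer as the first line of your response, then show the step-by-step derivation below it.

1

step 1: dequeue 3; queue=[2,4]; order=3
step 2: dequeue 2; queue=[4,0,1]; order=3,2
step 3: dequeue 4; queue=[0,1]; order=3,2,4
step 4: dequeue 0; queue=[1]; order=3,2,4,0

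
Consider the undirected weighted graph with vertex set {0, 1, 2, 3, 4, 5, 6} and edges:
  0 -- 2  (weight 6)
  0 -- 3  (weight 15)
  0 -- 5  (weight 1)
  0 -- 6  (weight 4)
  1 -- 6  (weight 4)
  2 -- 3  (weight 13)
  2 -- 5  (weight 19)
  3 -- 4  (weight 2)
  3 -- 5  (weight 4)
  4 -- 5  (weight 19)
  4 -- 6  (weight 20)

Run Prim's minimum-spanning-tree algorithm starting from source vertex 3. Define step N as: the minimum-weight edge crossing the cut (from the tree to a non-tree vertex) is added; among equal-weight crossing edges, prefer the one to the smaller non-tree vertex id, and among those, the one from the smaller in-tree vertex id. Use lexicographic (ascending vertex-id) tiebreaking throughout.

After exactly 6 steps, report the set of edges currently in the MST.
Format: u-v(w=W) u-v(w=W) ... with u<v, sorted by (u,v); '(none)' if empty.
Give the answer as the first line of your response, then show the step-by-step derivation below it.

0-2(w=6) 0-5(w=1) 0-6(w=4) 1-6(w=4) 3-4(w=2) 3-5(w=4)

step 1: add edge 3-4 (w=2); MST = {3-4(w=2)}
step 2: add edge 3-5 (w=4); MST = {3-4(w=2) 3-5(w=4)}
step 3: add edge 0-5 (w=1); MST = {0-5(w=1) 3-4(w=2) 3-5(w=4)}
step 4: add edge 0-6 (w=4); MST = {0-5(w=1) 0-6(w=4) 3-4(w=2) 3-5(w=4)}
step 5: add edge 1-6 (w=4); MST = {0-5(w=1) 0-6(w=4) 1-6(w=4) 3-4(w=2) 3-5(w=4)}
step 6: add edge 0-2 (w=6); MST = {0-2(w=6) 0-5(w=1) 0-6(w=4) 1-6(w=4) 3-4(w=2) 3-5(w=4)}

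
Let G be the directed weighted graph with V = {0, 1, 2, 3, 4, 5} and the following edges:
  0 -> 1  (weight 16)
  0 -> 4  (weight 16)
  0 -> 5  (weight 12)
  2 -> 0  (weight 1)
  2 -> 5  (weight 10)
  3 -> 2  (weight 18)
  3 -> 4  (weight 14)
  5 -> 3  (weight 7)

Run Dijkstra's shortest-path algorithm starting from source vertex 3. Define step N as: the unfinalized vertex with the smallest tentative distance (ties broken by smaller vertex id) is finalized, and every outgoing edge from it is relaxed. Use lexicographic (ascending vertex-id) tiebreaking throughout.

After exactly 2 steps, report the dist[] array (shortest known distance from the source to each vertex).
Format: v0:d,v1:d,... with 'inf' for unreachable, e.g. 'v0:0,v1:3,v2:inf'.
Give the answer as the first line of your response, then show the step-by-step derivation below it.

v0:inf,v1:inf,v2:18,v3:0,v4:14,v5:inf

step 1: dist = v0:inf,v1:inf,v2:18,v3:0,v4:14,v5:inf
step 2: dist = v0:inf,v1:inf,v2:18,v3:0,v4:14,v5:inf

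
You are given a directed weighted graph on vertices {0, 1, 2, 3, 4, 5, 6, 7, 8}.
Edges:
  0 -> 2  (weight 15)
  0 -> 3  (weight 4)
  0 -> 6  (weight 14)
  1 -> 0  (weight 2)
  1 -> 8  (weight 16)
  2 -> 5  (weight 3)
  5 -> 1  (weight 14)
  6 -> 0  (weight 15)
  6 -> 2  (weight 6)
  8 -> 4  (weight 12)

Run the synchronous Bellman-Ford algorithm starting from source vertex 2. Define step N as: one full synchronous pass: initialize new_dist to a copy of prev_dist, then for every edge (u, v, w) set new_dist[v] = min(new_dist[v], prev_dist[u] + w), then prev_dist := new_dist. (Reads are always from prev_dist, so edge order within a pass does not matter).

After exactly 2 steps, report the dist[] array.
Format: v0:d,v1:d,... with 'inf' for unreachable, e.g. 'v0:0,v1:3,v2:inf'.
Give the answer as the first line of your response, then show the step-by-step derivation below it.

v0:inf,v1:17,v2:0,v3:inf,v4:inf,v5:3,v6:inf,v7:inf,v8:inf

step 1: dist = v0:inf,v1:inf,v2:0,v3:inf,v4:inf,v5:3,v6:inf,v7:inf,v8:inf
step 2: dist = v0:inf,v1:17,v2:0,v3:inf,v4:inf,v5:3,v6:inf,v7:inf,v8:inf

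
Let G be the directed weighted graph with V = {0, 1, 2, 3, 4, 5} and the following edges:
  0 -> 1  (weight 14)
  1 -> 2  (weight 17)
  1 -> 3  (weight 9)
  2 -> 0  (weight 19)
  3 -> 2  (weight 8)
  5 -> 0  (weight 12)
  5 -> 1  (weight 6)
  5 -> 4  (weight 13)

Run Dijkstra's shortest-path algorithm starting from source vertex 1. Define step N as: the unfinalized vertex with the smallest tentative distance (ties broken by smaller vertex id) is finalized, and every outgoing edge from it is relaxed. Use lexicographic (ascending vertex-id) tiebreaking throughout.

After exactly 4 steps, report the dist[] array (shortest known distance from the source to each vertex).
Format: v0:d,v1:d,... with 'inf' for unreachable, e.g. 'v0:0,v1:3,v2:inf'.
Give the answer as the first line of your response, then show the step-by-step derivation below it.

v0:36,v1:0,v2:17,v3:9,v4:inf,v5:inf

step 1: dist = v0:inf,v1:0,v2:17,v3:9,v4:inf,v5:inf
step 2: dist = v0:inf,v1:0,v2:17,v3:9,v4:inf,v5:inf
step 3: dist = v0:36,v1:0,v2:17,v3:9,v4:inf,v5:inf
step 4: dist = v0:36,v1:0,v2:17,v3:9,v4:inf,v5:inf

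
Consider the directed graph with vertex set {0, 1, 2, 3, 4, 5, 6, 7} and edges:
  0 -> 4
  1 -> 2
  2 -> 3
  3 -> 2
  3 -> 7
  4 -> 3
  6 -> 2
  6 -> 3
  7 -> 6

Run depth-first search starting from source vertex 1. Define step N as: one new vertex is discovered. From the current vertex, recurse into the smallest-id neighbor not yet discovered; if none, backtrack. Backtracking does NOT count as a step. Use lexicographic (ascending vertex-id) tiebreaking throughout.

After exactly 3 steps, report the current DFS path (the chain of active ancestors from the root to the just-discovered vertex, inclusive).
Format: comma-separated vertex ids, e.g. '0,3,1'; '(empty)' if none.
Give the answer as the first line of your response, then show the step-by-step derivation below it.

1,2,3

step 1: discover 1; path=1; order=1
step 2: discover 2; path=1>2; order=1,2
step 3: discover 3; path=1>2>3; order=1,2,3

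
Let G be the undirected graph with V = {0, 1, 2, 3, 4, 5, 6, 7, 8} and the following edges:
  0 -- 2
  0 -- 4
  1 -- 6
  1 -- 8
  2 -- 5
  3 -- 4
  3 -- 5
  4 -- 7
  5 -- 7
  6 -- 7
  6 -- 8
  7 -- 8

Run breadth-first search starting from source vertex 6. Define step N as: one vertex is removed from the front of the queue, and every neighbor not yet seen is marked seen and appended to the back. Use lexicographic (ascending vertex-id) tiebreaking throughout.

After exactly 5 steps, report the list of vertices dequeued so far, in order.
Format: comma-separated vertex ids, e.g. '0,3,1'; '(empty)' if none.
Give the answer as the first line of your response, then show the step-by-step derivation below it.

6,1,7,8,4

step 1: dequeue 6; queue=[1,7,8]; order=6
step 2: dequeue 1; queue=[7,8]; order=6,1
step 3: dequeue 7; queue=[8,4,5]; order=6,1,7
step 4: dequeue 8; queue=[4,5]; order=6,1,7,8
step 5: dequeue 4; queue=[5,0,3]; order=6,1,7,8,4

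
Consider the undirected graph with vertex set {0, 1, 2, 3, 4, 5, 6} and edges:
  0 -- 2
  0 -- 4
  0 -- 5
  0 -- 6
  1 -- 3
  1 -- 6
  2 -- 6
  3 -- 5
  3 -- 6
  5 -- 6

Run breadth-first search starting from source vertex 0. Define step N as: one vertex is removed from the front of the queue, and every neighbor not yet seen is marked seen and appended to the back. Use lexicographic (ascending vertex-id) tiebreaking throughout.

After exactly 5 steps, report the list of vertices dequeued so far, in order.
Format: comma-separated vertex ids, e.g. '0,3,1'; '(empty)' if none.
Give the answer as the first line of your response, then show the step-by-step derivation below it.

0,2,4,5,6

step 1: dequeue 0; queue=[2,4,5,6]; order=0
step 2: dequeue 2; queue=[4,5,6]; order=0,2
step 3: dequeue 4; queue=[5,6]; order=0,2,4
step 4: dequeue 5; queue=[6,3]; order=0,2,4,5
step 5: dequeue 6; queue=[3,1]; order=0,2,4,5,6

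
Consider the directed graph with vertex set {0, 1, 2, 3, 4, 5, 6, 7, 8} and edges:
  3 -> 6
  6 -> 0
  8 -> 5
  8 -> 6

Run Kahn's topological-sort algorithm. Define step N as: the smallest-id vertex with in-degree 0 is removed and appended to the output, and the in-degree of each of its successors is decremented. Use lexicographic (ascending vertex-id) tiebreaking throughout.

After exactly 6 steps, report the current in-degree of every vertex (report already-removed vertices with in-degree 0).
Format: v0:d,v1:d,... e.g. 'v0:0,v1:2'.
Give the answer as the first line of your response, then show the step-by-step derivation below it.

v0:1,v1:0,v2:0,v3:0,v4:0,v5:0,v6:0,v7:0,v8:0

step 1: output 1; order=[1]; indeg=(1,0,0,0,0,1,2,0,0)
step 2: output 2; order=[1,2]; indeg=(1,0,0,0,0,1,2,0,0)
step 3: output 3; order=[1,2,3]; indeg=(1,0,0,0,0,1,1,0,0)
step 4: output 4; order=[1,2,3,4]; indeg=(1,0,0,0,0,1,1,0,0)
step 5: output 7; order=[1,2,3,4,7]; indeg=(1,0,0,0,0,1,1,0,0)
step 6: output 8; order=[1,2,3,4,7,8]; indeg=(1,0,0,0,0,0,0,0,0)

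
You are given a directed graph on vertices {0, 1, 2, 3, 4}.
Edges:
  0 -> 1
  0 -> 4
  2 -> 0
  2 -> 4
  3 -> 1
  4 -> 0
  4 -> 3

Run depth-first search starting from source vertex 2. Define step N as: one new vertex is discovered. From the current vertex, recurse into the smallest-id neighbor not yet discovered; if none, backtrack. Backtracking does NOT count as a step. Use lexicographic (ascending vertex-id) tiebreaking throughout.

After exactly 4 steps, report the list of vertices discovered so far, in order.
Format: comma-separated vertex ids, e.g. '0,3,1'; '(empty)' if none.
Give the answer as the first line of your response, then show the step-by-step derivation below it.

2,0,1,4

step 1: discover 2; path=2; order=2
step 2: discover 0; path=2>0; order=2,0
step 3: discover 1; path=2>0>1; order=2,0,1
step 4: discover 4; path=2>0>4; order=2,0,1,4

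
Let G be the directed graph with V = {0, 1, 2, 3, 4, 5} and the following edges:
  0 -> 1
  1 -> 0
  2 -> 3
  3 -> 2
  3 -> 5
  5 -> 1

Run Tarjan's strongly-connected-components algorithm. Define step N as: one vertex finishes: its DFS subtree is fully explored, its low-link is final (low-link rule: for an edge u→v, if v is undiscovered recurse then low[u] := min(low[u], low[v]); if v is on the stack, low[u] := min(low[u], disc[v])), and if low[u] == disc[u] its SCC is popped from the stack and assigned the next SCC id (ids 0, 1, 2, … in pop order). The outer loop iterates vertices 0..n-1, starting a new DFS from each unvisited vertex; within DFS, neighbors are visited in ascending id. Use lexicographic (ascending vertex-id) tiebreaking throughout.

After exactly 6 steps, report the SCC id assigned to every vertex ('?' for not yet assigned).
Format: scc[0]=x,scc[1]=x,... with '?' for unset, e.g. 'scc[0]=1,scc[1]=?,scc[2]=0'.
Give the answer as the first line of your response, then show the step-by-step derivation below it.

scc[0]=0,scc[1]=0,scc[2]=2,scc[3]=2,scc[4]=3,scc[5]=1

step 1: low=(low[0]=0,low[1]=0,low[2]=?,low[3]=?,low[4]=?,low[5]=?); scc=(scc[0]=?,scc[1]=?,scc[2]=?,scc[3]=?,scc[4]=?,scc[5]=?)
step 2: low=(low[0]=0,low[1]=0,low[2]=?,low[3]=?,low[4]=?,low[5]=?); scc=(scc[0]=0,scc[1]=0,scc[2]=?,scc[3]=?,scc[4]=?,scc[5]=?)
step 3: low=(low[0]=0,low[1]=0,low[2]=2,low[3]=2,low[4]=?,low[5]=4); scc=(scc[0]=0,scc[1]=0,scc[2]=?,scc[3]=?,scc[4]=?,scc[5]=1)
step 4: low=(low[0]=0,low[1]=0,low[2]=2,low[3]=2,low[4]=?,low[5]=4); scc=(scc[0]=0,scc[1]=0,scc[2]=?,scc[3]=?,scc[4]=?,scc[5]=1)
step 5: low=(low[0]=0,low[1]=0,low[2]=2,low[3]=2,low[4]=?,low[5]=4); scc=(scc[0]=0,scc[1]=0,scc[2]=2,scc[3]=2,scc[4]=?,scc[5]=1)
step 6: low=(low[0]=0,low[1]=0,low[2]=2,low[3]=2,low[4]=5,low[5]=4); scc=(scc[0]=0,scc[1]=0,scc[2]=2,scc[3]=2,scc[4]=3,scc[5]=1)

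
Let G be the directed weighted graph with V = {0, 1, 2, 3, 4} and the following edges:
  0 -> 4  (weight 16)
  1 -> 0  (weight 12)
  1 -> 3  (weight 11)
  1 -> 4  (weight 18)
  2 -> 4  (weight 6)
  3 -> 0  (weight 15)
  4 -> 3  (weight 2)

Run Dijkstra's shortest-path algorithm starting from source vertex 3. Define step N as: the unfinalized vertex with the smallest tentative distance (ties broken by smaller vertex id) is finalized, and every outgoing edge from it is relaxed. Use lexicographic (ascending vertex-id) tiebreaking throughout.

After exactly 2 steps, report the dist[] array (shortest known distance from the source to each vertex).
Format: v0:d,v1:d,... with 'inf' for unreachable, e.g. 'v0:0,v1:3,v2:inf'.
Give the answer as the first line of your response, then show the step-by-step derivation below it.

v0:15,v1:inf,v2:inf,v3:0,v4:31

step 1: dist = v0:15,v1:inf,v2:inf,v3:0,v4:inf
step 2: dist = v0:15,v1:inf,v2:inf,v3:0,v4:31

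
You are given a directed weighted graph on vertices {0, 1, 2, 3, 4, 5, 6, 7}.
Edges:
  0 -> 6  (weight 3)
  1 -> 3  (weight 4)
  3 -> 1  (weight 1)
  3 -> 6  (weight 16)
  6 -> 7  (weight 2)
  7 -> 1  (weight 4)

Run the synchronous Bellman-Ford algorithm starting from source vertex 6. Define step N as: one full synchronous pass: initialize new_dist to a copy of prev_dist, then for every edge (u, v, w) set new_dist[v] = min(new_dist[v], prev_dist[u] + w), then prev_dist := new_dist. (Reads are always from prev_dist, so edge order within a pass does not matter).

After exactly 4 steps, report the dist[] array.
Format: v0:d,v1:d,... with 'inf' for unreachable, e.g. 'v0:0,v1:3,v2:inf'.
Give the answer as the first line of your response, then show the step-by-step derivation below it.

v0:inf,v1:6,v2:inf,v3:10,v4:inf,v5:inf,v6:0,v7:2

step 1: dist = v0:inf,v1:inf,v2:inf,v3:inf,v4:inf,v5:inf,v6:0,v7:2
step 2: dist = v0:inf,v1:6,v2:inf,v3:inf,v4:inf,v5:inf,v6:0,v7:2
step 3: dist = v0:inf,v1:6,v2:inf,v3:10,v4:inf,v5:inf,v6:0,v7:2
step 4: dist = v0:inf,v1:6,v2:inf,v3:10,v4:inf,v5:inf,v6:0,v7:2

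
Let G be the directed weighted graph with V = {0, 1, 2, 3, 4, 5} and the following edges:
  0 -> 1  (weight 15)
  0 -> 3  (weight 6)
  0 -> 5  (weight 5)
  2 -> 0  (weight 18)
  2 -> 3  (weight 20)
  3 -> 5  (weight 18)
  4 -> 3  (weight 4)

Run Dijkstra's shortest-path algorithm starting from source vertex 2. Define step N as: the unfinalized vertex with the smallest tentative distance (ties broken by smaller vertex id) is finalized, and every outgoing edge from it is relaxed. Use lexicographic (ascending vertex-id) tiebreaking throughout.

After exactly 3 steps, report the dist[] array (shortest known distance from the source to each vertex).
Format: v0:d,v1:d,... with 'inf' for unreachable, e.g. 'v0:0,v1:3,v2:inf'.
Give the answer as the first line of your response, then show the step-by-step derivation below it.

v0:18,v1:33,v2:0,v3:20,v4:inf,v5:23

step 1: dist = v0:18,v1:inf,v2:0,v3:20,v4:inf,v5:inf
step 2: dist = v0:18,v1:33,v2:0,v3:20,v4:inf,v5:23
step 3: dist = v0:18,v1:33,v2:0,v3:20,v4:inf,v5:23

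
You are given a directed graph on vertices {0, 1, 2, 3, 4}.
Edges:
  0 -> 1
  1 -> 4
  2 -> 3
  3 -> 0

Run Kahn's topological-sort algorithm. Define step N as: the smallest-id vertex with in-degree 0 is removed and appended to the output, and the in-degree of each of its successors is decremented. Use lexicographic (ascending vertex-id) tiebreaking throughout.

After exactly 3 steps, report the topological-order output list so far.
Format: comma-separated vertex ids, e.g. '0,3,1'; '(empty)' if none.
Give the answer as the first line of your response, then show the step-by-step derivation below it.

2,3,0

step 1: output 2; order=[2]; indeg=(1,1,0,0,1)
step 2: output 3; order=[2,3]; indeg=(0,1,0,0,1)
step 3: output 0; order=[2,3,0]; indeg=(0,0,0,0,1)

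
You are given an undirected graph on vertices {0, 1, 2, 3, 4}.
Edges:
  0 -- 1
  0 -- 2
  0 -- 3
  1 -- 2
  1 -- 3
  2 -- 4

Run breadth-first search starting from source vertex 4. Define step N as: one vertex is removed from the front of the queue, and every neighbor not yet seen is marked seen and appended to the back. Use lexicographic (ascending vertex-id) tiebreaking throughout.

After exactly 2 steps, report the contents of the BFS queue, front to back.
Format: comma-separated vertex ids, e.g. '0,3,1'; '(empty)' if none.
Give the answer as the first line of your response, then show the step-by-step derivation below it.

0,1

step 1: dequeue 4; queue=[2]; order=4
step 2: dequeue 2; queue=[0,1]; order=4,2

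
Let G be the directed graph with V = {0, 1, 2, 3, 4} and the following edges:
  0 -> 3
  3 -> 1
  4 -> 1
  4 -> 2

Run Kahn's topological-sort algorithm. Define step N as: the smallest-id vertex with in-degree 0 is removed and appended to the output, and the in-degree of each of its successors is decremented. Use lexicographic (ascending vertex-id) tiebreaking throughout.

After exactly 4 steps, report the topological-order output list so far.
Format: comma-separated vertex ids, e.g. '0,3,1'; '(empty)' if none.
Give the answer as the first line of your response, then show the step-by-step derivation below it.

0,3,4,1

step 1: output 0; order=[0]; indeg=(0,2,1,0,0)
step 2: output 3; order=[0,3]; indeg=(0,1,1,0,0)
step 3: output 4; order=[0,3,4]; indeg=(0,0,0,0,0)
step 4: output 1; order=[0,3,4,1]; indeg=(0,0,0,0,0)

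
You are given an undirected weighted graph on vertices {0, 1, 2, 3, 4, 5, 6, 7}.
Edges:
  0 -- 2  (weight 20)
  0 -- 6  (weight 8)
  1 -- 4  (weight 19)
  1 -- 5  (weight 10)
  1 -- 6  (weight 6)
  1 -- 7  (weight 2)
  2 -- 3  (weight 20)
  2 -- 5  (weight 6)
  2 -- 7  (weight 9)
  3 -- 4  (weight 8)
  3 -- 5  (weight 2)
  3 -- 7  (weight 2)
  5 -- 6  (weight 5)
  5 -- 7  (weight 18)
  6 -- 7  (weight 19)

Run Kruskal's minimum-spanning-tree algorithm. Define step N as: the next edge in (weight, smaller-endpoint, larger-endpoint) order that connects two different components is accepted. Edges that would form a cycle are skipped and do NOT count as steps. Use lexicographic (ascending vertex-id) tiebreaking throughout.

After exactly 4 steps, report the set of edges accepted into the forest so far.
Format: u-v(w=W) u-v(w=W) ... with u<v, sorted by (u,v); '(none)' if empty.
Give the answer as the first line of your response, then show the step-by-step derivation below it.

1-7(w=2) 3-5(w=2) 3-7(w=2) 5-6(w=5)

step 1: add edge 1-7 (w=2); MST = {1-7(w=2)}
step 2: add edge 3-5 (w=2); MST = {1-7(w=2) 3-5(w=2)}
step 3: add edge 3-7 (w=2); MST = {1-7(w=2) 3-5(w=2) 3-7(w=2)}
step 4: add edge 5-6 (w=5); MST = {1-7(w=2) 3-5(w=2) 3-7(w=2) 5-6(w=5)}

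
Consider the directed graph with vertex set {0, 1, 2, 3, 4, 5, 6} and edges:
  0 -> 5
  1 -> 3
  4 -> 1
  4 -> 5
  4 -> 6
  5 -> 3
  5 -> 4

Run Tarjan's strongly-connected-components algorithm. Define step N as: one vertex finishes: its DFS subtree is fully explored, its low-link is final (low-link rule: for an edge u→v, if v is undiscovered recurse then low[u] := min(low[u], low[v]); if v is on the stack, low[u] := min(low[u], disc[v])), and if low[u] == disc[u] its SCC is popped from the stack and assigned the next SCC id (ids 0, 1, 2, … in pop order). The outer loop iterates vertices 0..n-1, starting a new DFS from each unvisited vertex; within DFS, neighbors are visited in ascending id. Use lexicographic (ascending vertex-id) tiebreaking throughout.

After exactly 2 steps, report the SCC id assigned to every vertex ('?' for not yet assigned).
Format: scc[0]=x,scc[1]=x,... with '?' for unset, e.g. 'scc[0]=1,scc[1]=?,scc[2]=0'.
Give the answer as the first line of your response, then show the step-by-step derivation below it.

scc[0]=?,scc[1]=1,scc[2]=?,scc[3]=0,scc[4]=?,scc[5]=?,scc[6]=?

step 1: low=(low[0]=0,low[1]=?,low[2]=?,low[3]=2,low[4]=?,low[5]=1,low[6]=?); scc=(scc[0]=?,scc[1]=?,scc[2]=?,scc[3]=0,scc[4]=?,scc[5]=?,scc[6]=?)
step 2: low=(low[0]=0,low[1]=4,low[2]=?,low[3]=2,low[4]=3,low[5]=1,low[6]=?); scc=(scc[0]=?,scc[1]=1,scc[2]=?,scc[3]=0,scc[4]=?,scc[5]=?,scc[6]=?)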